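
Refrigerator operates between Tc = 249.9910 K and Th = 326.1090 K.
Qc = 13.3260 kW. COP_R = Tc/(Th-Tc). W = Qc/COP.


COP = 249.9910 / 76.1180 = 3.2843
W = 13.3260 / 3.2843 = 4.0575 kW

COP = 3.2843, W = 4.0575 kW


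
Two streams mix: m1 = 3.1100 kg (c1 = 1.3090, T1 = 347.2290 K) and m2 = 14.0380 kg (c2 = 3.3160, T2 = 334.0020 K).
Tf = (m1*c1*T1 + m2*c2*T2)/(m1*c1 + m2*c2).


num = 16961.3616
den = 50.6210
Tf = 335.0657 K

335.0657 K


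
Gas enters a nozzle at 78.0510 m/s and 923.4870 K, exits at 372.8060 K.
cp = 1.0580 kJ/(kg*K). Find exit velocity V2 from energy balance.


dT = 550.6810 K
2*cp*1000*dT = 1165240.9960
V1^2 = 6091.9586
V2 = sqrt(1171332.9546) = 1082.2814 m/s

1082.2814 m/s


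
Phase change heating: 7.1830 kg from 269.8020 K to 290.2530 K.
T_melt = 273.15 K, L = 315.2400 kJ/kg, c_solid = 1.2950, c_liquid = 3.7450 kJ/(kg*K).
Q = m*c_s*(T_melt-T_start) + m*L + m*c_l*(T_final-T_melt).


Q1 (sensible, solid) = 7.1830 * 1.2950 * 3.3480 = 31.1430 kJ
Q2 (latent) = 7.1830 * 315.2400 = 2264.3689 kJ
Q3 (sensible, liquid) = 7.1830 * 3.7450 * 17.1030 = 460.0764 kJ
Q_total = 2755.5884 kJ

2755.5884 kJ


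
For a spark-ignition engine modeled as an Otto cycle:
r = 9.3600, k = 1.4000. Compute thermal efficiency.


r^(k-1) = 2.4463
eta = 1 - 1/2.4463 = 0.5912 = 59.1220%

59.1220%


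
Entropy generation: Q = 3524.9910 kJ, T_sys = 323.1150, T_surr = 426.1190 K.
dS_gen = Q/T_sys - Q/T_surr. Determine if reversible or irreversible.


dS_sys = 3524.9910/323.1150 = 10.9094 kJ/K
dS_surr = -3524.9910/426.1190 = -8.2723 kJ/K
dS_gen = 10.9094 - 8.2723 = 2.6371 kJ/K (irreversible)

dS_gen = 2.6371 kJ/K, irreversible


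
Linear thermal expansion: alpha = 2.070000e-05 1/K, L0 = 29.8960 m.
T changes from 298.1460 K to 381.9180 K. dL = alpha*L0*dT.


dT = 83.7720 K
dL = 2.070000e-05 * 29.8960 * 83.7720 = 0.051842 m
L_final = 29.947842 m

dL = 0.051842 m


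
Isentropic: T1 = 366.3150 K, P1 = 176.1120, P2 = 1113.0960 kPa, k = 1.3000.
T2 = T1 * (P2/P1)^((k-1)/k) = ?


(k-1)/k = 0.2308
(P2/P1)^exp = 1.5303
T2 = 366.3150 * 1.5303 = 560.5853 K

560.5853 K


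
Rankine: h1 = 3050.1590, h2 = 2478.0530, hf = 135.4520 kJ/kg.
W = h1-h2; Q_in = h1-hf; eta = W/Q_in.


W = 572.1060 kJ/kg
Q_in = 2914.7070 kJ/kg
eta = 0.1963 = 19.6283%

eta = 19.6283%


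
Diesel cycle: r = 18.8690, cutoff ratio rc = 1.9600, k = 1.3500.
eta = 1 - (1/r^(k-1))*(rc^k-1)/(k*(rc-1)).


r^(k-1) = 2.7958
rc^k = 2.4805
eta = 0.5914 = 59.1396%

59.1396%


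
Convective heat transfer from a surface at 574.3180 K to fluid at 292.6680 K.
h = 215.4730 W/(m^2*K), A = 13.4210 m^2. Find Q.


dT = 281.6500 K
Q = 215.4730 * 13.4210 * 281.6500 = 814493.2514 W

814493.2514 W


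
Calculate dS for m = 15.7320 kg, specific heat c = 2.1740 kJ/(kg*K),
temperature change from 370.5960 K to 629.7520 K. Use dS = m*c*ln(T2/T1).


T2/T1 = 1.6993
ln(T2/T1) = 0.5302
dS = 15.7320 * 2.1740 * 0.5302 = 18.1340 kJ/K

18.1340 kJ/K


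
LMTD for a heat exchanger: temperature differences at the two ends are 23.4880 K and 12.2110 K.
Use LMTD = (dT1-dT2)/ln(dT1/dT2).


dT1/dT2 = 1.9235
ln(dT1/dT2) = 0.6542
LMTD = 11.2770 / 0.6542 = 17.2391 K

17.2391 K


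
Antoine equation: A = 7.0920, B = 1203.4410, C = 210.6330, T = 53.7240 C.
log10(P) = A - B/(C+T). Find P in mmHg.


C+T = 264.3570
B/(C+T) = 4.5523
log10(P) = 7.0920 - 4.5523 = 2.5397
P = 10^2.5397 = 346.4714 mmHg

346.4714 mmHg


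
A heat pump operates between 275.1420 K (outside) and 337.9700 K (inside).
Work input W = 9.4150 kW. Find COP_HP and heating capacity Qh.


COP = 337.9700 / 62.8280 = 5.3793
Qh = 5.3793 * 9.4150 = 50.6460 kW

COP = 5.3793, Qh = 50.6460 kW


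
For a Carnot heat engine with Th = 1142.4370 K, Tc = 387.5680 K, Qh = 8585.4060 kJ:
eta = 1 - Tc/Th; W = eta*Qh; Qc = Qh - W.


eta = 1 - 387.5680/1142.4370 = 0.6608
W = 0.6608 * 8585.4060 = 5672.8352 kJ
Qc = 8585.4060 - 5672.8352 = 2912.5708 kJ

eta = 66.0753%, W = 5672.8352 kJ, Qc = 2912.5708 kJ


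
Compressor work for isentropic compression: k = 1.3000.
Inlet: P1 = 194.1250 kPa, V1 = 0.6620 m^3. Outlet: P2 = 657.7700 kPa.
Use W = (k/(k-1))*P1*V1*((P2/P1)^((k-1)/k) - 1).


(k-1)/k = 0.2308
(P2/P1)^exp = 1.3253
W = 4.3333 * 194.1250 * 0.6620 * (1.3253 - 1) = 181.1391 kJ

181.1391 kJ


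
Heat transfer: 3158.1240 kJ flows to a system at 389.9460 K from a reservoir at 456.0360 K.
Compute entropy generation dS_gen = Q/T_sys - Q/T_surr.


dS_sys = 3158.1240/389.9460 = 8.0989 kJ/K
dS_surr = -3158.1240/456.0360 = -6.9252 kJ/K
dS_gen = 8.0989 - 6.9252 = 1.1737 kJ/K (irreversible)

dS_gen = 1.1737 kJ/K, irreversible


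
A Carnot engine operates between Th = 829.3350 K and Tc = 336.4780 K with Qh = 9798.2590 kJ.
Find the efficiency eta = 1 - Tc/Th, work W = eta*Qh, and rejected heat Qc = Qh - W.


eta = 1 - 336.4780/829.3350 = 0.5943
W = 0.5943 * 9798.2590 = 5822.9070 kJ
Qc = 9798.2590 - 5822.9070 = 3975.3520 kJ

eta = 59.4280%, W = 5822.9070 kJ, Qc = 3975.3520 kJ


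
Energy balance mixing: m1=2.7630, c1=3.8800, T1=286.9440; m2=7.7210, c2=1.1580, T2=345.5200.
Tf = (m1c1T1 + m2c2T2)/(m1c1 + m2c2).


num = 6165.4319
den = 19.6614
Tf = 313.5812 K

313.5812 K


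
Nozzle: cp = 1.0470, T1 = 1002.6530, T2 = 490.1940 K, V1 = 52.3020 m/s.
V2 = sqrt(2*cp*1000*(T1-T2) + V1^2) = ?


dT = 512.4590 K
2*cp*1000*dT = 1073089.1460
V1^2 = 2735.4992
V2 = sqrt(1075824.6452) = 1037.2197 m/s

1037.2197 m/s


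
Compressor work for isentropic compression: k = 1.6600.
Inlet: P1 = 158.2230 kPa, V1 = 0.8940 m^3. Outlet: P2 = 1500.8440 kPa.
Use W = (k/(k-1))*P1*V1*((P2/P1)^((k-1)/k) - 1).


(k-1)/k = 0.3976
(P2/P1)^exp = 2.4461
W = 2.5152 * 158.2230 * 0.8940 * (2.4461 - 1) = 514.4769 kJ

514.4769 kJ


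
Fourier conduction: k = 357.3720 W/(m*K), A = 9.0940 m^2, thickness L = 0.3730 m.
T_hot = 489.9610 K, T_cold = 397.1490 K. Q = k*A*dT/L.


dT = 92.8120 K
Q = 357.3720 * 9.0940 * 92.8120 / 0.3730 = 808668.9574 W

808668.9574 W


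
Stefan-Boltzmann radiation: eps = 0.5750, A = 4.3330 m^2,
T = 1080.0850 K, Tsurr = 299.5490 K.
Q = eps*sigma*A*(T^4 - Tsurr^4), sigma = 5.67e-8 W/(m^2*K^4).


T^4 = 1.3609e+12
Tsurr^4 = 8.0514e+09
Q = 0.5750 * 5.67e-8 * 4.3330 * 1.3529e+12 = 191114.8115 W

191114.8115 W


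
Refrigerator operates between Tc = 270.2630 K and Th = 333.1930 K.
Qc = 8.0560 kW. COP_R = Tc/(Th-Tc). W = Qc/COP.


COP = 270.2630 / 62.9300 = 4.2947
W = 8.0560 / 4.2947 = 1.8758 kW

COP = 4.2947, W = 1.8758 kW


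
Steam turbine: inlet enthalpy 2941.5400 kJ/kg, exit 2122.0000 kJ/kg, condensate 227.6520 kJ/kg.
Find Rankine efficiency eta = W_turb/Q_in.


W = 819.5400 kJ/kg
Q_in = 2713.8880 kJ/kg
eta = 0.3020 = 30.1980%

eta = 30.1980%


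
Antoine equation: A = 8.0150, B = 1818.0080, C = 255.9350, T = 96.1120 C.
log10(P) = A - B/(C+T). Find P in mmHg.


C+T = 352.0470
B/(C+T) = 5.1641
log10(P) = 8.0150 - 5.1641 = 2.8509
P = 10^2.8509 = 709.4047 mmHg

709.4047 mmHg


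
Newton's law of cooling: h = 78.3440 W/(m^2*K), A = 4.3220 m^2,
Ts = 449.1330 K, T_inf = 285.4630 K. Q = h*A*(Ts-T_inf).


dT = 163.6700 K
Q = 78.3440 * 4.3220 * 163.6700 = 55419.1150 W

55419.1150 W


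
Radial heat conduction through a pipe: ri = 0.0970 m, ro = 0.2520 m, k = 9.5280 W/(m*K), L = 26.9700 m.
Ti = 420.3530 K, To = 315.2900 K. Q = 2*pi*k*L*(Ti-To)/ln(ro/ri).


dT = 105.0630 K
ln(ro/ri) = 0.9547
Q = 2*pi*9.5280*26.9700*105.0630 / 0.9547 = 177679.4498 W

177679.4498 W


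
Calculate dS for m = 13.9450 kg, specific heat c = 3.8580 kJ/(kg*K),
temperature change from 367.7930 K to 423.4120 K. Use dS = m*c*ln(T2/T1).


T2/T1 = 1.1512
ln(T2/T1) = 0.1408
dS = 13.9450 * 3.8580 * 0.1408 = 7.5764 kJ/K

7.5764 kJ/K


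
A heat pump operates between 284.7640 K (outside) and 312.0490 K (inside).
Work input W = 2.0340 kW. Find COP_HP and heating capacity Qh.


COP = 312.0490 / 27.2850 = 11.4367
Qh = 11.4367 * 2.0340 = 23.2621 kW

COP = 11.4367, Qh = 23.2621 kW


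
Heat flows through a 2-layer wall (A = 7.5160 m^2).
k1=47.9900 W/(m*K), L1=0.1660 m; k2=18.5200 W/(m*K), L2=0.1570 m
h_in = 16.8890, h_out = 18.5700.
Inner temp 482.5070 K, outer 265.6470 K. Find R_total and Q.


R_conv_in = 1/(16.8890*7.5160) = 0.0079
R_1 = 0.1660/(47.9900*7.5160) = 0.0005
R_2 = 0.1570/(18.5200*7.5160) = 0.0011
R_conv_out = 1/(18.5700*7.5160) = 0.0072
R_total = 0.0166 K/W
Q = 216.8600 / 0.0166 = 13039.6910 W

R_total = 0.0166 K/W, Q = 13039.6910 W


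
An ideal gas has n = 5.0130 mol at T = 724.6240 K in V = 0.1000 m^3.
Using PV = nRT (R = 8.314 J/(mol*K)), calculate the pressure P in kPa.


P = nRT/V = 5.0130 * 8.314 * 724.6240 / 0.1000
= 30200.9385 / 0.1000 = 302009.3849 Pa = 302.0094 kPa

302.0094 kPa


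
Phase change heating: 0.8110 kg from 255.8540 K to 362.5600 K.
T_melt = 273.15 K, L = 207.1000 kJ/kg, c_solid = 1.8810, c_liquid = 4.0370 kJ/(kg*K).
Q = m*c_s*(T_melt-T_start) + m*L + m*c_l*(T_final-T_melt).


Q1 (sensible, solid) = 0.8110 * 1.8810 * 17.2960 = 26.3849 kJ
Q2 (latent) = 0.8110 * 207.1000 = 167.9581 kJ
Q3 (sensible, liquid) = 0.8110 * 4.0370 * 89.4100 = 292.7290 kJ
Q_total = 487.0720 kJ

487.0720 kJ


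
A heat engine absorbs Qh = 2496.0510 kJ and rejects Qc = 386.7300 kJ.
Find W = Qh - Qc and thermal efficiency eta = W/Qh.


W = 2496.0510 - 386.7300 = 2109.3210 kJ
eta = 2109.3210 / 2496.0510 = 0.8451 = 84.5063%

W = 2109.3210 kJ, eta = 84.5063%


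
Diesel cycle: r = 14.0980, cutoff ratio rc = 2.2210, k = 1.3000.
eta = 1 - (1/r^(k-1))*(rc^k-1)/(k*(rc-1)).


r^(k-1) = 2.2118
rc^k = 2.8217
eta = 0.4811 = 48.1111%

48.1111%


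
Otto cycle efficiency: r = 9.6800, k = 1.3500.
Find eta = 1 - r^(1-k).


r^(k-1) = 2.2134
eta = 1 - 1/2.2134 = 0.5482 = 54.8203%

54.8203%


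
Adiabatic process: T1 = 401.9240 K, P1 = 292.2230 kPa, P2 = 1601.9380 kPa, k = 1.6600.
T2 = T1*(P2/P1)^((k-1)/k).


(k-1)/k = 0.3976
(P2/P1)^exp = 1.9669
T2 = 401.9240 * 1.9669 = 790.5619 K

790.5619 K


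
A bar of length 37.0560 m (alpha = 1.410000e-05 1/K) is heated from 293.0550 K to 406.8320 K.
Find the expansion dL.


dT = 113.7770 K
dL = 1.410000e-05 * 37.0560 * 113.7770 = 0.059447 m
L_final = 37.115447 m

dL = 0.059447 m


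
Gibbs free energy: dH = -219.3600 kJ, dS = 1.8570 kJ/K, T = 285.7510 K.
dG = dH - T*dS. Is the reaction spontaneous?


T*dS = 285.7510 * 1.8570 = 530.6396 kJ
dG = -219.3600 - 530.6396 = -749.9996 kJ (spontaneous)

dG = -749.9996 kJ, spontaneous


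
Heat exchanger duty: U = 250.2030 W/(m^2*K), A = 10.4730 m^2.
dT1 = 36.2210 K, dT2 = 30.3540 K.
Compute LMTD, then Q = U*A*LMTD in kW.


LMTD = 33.2011 K
Q = 250.2030 * 10.4730 * 33.2011 = 86999.4923 W = 86.9995 kW

86.9995 kW


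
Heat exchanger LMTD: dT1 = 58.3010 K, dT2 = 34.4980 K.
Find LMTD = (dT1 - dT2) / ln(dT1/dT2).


dT1/dT2 = 1.6900
ln(dT1/dT2) = 0.5247
LMTD = 23.8030 / 0.5247 = 45.3634 K

45.3634 K


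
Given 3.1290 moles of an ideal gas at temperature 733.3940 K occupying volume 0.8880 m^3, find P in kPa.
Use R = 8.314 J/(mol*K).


P = nRT/V = 3.1290 * 8.314 * 733.3940 / 0.8880
= 19078.8826 / 0.8880 = 21485.2282 Pa = 21.4852 kPa

21.4852 kPa


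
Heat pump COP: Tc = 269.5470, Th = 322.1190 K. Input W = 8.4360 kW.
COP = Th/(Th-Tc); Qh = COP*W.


COP = 322.1190 / 52.5720 = 6.1272
Qh = 6.1272 * 8.4360 = 51.6890 kW

COP = 6.1272, Qh = 51.6890 kW


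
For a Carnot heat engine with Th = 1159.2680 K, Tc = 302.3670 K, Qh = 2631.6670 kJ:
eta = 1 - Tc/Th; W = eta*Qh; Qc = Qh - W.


eta = 1 - 302.3670/1159.2680 = 0.7392
W = 0.7392 * 2631.6670 = 1945.2604 kJ
Qc = 2631.6670 - 1945.2604 = 686.4066 kJ

eta = 73.9174%, W = 1945.2604 kJ, Qc = 686.4066 kJ


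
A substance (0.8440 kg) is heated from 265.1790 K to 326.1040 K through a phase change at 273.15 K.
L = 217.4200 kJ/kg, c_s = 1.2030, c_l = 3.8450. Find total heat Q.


Q1 (sensible, solid) = 0.8440 * 1.2030 * 7.9710 = 8.0932 kJ
Q2 (latent) = 0.8440 * 217.4200 = 183.5025 kJ
Q3 (sensible, liquid) = 0.8440 * 3.8450 * 52.9540 = 171.8453 kJ
Q_total = 363.4410 kJ

363.4410 kJ


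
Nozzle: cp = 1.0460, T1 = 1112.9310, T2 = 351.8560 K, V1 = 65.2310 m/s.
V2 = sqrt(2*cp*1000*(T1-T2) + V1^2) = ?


dT = 761.0750 K
2*cp*1000*dT = 1592168.9000
V1^2 = 4255.0834
V2 = sqrt(1596423.9834) = 1263.4967 m/s

1263.4967 m/s


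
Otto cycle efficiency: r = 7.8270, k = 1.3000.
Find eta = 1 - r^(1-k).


r^(k-1) = 1.8539
eta = 1 - 1/1.8539 = 0.4606 = 46.0587%

46.0587%


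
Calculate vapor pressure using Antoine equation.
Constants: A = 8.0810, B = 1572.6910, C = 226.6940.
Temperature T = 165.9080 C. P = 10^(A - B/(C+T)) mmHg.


C+T = 392.6020
B/(C+T) = 4.0058
log10(P) = 8.0810 - 4.0058 = 4.0752
P = 10^4.0752 = 11890.0848 mmHg

11890.0848 mmHg


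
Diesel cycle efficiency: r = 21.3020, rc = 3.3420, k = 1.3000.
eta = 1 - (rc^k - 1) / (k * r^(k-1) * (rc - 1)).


r^(k-1) = 2.5034
rc^k = 4.7996
eta = 0.5015 = 50.1476%

50.1476%


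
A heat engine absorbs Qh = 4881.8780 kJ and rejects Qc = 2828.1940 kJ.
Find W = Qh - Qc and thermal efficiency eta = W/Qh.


W = 4881.8780 - 2828.1940 = 2053.6840 kJ
eta = 2053.6840 / 4881.8780 = 0.4207 = 42.0675%

W = 2053.6840 kJ, eta = 42.0675%


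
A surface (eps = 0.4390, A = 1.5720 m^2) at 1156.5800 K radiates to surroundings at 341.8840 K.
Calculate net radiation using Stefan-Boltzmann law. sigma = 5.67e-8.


T^4 = 1.7894e+12
Tsurr^4 = 1.3662e+10
Q = 0.4390 * 5.67e-8 * 1.5720 * 1.7757e+12 = 69482.3096 W

69482.3096 W


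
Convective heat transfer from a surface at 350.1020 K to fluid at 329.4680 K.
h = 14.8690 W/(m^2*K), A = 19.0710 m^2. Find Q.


dT = 20.6340 K
Q = 14.8690 * 19.0710 * 20.6340 = 5851.1153 W

5851.1153 W


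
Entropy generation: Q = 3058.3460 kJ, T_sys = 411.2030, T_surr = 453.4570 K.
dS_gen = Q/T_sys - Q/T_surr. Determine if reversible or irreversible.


dS_sys = 3058.3460/411.2030 = 7.4376 kJ/K
dS_surr = -3058.3460/453.4570 = -6.7445 kJ/K
dS_gen = 7.4376 - 6.7445 = 0.6930 kJ/K (irreversible)

dS_gen = 0.6930 kJ/K, irreversible


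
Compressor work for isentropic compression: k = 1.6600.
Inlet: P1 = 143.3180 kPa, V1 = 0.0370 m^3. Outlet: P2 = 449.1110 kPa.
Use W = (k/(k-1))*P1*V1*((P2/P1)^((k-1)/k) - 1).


(k-1)/k = 0.3976
(P2/P1)^exp = 1.5748
W = 2.5152 * 143.3180 * 0.0370 * (1.5748 - 1) = 7.6663 kJ

7.6663 kJ


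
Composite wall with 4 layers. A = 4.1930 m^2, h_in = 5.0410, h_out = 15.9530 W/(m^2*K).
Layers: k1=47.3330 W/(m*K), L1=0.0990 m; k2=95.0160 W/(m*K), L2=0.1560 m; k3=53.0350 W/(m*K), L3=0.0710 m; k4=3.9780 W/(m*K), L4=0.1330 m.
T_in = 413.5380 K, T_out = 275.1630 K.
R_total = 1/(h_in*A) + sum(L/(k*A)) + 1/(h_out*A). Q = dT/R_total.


R_conv_in = 1/(5.0410*4.1930) = 0.0473
R_1 = 0.0990/(47.3330*4.1930) = 0.0005
R_2 = 0.1560/(95.0160*4.1930) = 0.0004
R_3 = 0.0710/(53.0350*4.1930) = 0.0003
R_4 = 0.1330/(3.9780*4.1930) = 0.0080
R_conv_out = 1/(15.9530*4.1930) = 0.0149
R_total = 0.0714 K/W
Q = 138.3750 / 0.0714 = 1936.8394 W

R_total = 0.0714 K/W, Q = 1936.8394 W


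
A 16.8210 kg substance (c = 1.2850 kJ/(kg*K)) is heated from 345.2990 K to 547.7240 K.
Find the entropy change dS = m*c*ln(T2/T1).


T2/T1 = 1.5862
ln(T2/T1) = 0.4614
dS = 16.8210 * 1.2850 * 0.4614 = 9.9723 kJ/K

9.9723 kJ/K


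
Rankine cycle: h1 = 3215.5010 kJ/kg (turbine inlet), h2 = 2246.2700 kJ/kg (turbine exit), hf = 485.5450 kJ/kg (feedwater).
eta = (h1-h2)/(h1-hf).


W = 969.2310 kJ/kg
Q_in = 2729.9560 kJ/kg
eta = 0.3550 = 35.5035%

eta = 35.5035%


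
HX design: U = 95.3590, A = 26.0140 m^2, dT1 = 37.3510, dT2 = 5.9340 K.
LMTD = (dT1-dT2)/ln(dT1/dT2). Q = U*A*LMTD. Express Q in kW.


LMTD = 17.0776 K
Q = 95.3590 * 26.0140 * 17.0776 = 42363.8768 W = 42.3639 kW

42.3639 kW


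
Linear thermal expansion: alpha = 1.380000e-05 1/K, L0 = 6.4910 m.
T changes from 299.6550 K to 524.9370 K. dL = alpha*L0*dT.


dT = 225.2820 K
dL = 1.380000e-05 * 6.4910 * 225.2820 = 0.020180 m
L_final = 6.511180 m

dL = 0.020180 m


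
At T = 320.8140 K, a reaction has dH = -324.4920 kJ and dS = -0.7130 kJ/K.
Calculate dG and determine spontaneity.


T*dS = 320.8140 * -0.7130 = -228.7404 kJ
dG = -324.4920 + 228.7404 = -95.7516 kJ (spontaneous)

dG = -95.7516 kJ, spontaneous


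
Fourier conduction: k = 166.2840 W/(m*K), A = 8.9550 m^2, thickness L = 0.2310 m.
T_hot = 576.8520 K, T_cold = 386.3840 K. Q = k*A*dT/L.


dT = 190.4680 K
Q = 166.2840 * 8.9550 * 190.4680 / 0.2310 = 1227795.6626 W

1227795.6626 W


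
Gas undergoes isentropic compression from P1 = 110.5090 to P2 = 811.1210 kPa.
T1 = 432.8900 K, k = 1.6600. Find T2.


(k-1)/k = 0.3976
(P2/P1)^exp = 2.2090
T2 = 432.8900 * 2.2090 = 956.2397 K

956.2397 K


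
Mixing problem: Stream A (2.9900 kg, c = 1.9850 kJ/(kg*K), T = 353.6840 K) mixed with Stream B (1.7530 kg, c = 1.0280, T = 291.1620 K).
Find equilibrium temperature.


num = 2623.8660
den = 7.7372
Tf = 339.1220 K

339.1220 K


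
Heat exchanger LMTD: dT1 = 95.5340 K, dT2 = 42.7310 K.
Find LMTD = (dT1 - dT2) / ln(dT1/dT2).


dT1/dT2 = 2.2357
ln(dT1/dT2) = 0.8046
LMTD = 52.8030 / 0.8046 = 65.6299 K

65.6299 K


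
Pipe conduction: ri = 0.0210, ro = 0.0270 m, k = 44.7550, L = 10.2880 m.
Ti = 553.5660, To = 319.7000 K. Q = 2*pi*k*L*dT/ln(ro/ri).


dT = 233.8660 K
ln(ro/ri) = 0.2513
Q = 2*pi*44.7550*10.2880*233.8660 / 0.2513 = 2692167.3339 W

2692167.3339 W


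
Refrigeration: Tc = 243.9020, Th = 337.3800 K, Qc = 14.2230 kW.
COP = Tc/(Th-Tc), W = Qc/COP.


COP = 243.9020 / 93.4780 = 2.6092
W = 14.2230 / 2.6092 = 5.4511 kW

COP = 2.6092, W = 5.4511 kW


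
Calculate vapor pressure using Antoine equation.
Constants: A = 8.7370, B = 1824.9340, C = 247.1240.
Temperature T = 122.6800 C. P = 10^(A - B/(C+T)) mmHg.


C+T = 369.8040
B/(C+T) = 4.9349
log10(P) = 8.7370 - 4.9349 = 3.8021
P = 10^3.8021 = 6340.6211 mmHg

6340.6211 mmHg


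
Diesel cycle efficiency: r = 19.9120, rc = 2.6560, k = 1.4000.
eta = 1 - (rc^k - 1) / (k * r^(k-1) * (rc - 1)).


r^(k-1) = 3.3086
rc^k = 3.9257
eta = 0.6186 = 61.8584%

61.8584%


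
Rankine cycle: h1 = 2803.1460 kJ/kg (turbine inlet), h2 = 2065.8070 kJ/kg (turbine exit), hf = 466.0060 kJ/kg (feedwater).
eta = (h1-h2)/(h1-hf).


W = 737.3390 kJ/kg
Q_in = 2337.1400 kJ/kg
eta = 0.3155 = 31.5488%

eta = 31.5488%


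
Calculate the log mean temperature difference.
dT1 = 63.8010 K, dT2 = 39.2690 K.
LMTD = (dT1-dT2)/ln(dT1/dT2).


dT1/dT2 = 1.6247
ln(dT1/dT2) = 0.4853
LMTD = 24.5320 / 0.4853 = 50.5467 K

50.5467 K


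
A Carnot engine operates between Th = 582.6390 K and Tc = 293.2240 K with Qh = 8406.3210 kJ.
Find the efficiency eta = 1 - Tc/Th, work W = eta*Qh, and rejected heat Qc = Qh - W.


eta = 1 - 293.2240/582.6390 = 0.4967
W = 0.4967 * 8406.3210 = 4175.6824 kJ
Qc = 8406.3210 - 4175.6824 = 4230.6386 kJ

eta = 49.6731%, W = 4175.6824 kJ, Qc = 4230.6386 kJ


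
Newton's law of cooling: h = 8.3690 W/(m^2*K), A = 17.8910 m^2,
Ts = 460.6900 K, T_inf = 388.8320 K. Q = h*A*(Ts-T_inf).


dT = 71.8580 K
Q = 8.3690 * 17.8910 * 71.8580 = 10759.2825 W

10759.2825 W


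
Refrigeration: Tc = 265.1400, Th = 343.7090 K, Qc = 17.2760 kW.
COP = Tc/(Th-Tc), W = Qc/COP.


COP = 265.1400 / 78.5690 = 3.3746
W = 17.2760 / 3.3746 = 5.1194 kW

COP = 3.3746, W = 5.1194 kW


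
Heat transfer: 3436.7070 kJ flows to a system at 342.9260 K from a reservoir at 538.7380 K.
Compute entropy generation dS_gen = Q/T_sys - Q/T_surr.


dS_sys = 3436.7070/342.9260 = 10.0217 kJ/K
dS_surr = -3436.7070/538.7380 = -6.3792 kJ/K
dS_gen = 10.0217 - 6.3792 = 3.6425 kJ/K (irreversible)

dS_gen = 3.6425 kJ/K, irreversible


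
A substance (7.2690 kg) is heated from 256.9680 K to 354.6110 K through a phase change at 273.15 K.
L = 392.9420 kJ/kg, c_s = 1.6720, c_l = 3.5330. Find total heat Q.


Q1 (sensible, solid) = 7.2690 * 1.6720 * 16.1820 = 196.6723 kJ
Q2 (latent) = 7.2690 * 392.9420 = 2856.2954 kJ
Q3 (sensible, liquid) = 7.2690 * 3.5330 * 81.4610 = 2092.0307 kJ
Q_total = 5144.9983 kJ

5144.9983 kJ


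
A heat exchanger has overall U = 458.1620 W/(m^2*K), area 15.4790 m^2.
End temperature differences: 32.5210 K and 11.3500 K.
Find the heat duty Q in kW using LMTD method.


LMTD = 20.1117 K
Q = 458.1620 * 15.4790 * 20.1117 = 142630.3006 W = 142.6303 kW

142.6303 kW


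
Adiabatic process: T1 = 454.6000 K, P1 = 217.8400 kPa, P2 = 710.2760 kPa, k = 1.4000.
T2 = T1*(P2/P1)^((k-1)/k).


(k-1)/k = 0.2857
(P2/P1)^exp = 1.4017
T2 = 454.6000 * 1.4017 = 637.2115 K

637.2115 K


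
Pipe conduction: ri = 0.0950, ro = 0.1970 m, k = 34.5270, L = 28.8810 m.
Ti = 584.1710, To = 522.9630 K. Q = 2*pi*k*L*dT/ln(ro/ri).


dT = 61.2080 K
ln(ro/ri) = 0.7293
Q = 2*pi*34.5270*28.8810*61.2080 / 0.7293 = 525819.7980 W

525819.7980 W


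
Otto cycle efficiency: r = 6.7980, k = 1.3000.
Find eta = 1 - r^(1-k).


r^(k-1) = 1.7771
eta = 1 - 1/1.7771 = 0.4373 = 43.7289%

43.7289%


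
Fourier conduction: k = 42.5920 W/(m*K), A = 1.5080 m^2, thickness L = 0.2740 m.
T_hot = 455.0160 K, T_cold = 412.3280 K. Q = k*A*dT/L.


dT = 42.6880 K
Q = 42.5920 * 1.5080 * 42.6880 / 0.2740 = 10006.5558 W

10006.5558 W


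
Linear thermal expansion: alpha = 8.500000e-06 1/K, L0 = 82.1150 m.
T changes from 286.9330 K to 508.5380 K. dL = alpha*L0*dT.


dT = 221.6050 K
dL = 8.500000e-06 * 82.1150 * 221.6050 = 0.154675 m
L_final = 82.269675 m

dL = 0.154675 m


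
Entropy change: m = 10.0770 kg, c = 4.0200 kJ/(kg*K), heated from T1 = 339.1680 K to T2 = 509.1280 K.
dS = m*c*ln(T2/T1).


T2/T1 = 1.5011
ln(T2/T1) = 0.4062
dS = 10.0770 * 4.0200 * 0.4062 = 16.4551 kJ/K

16.4551 kJ/K


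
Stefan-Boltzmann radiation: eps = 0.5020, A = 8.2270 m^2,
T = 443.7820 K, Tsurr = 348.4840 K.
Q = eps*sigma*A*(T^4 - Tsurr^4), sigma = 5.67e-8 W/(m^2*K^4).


T^4 = 3.8786e+10
Tsurr^4 = 1.4748e+10
Q = 0.5020 * 5.67e-8 * 8.2270 * 2.4038e+10 = 5629.0320 W

5629.0320 W


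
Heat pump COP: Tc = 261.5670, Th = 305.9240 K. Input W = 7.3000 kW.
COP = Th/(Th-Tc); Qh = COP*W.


COP = 305.9240 / 44.3570 = 6.8969
Qh = 6.8969 * 7.3000 = 50.3471 kW

COP = 6.8969, Qh = 50.3471 kW


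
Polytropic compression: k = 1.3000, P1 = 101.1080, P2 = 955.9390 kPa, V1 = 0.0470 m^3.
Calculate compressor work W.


(k-1)/k = 0.2308
(P2/P1)^exp = 1.6794
W = 4.3333 * 101.1080 * 0.0470 * (1.6794 - 1) = 13.9900 kJ

13.9900 kJ


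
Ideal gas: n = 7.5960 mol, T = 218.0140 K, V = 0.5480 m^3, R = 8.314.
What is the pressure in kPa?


P = nRT/V = 7.5960 * 8.314 * 218.0140 / 0.5480
= 13768.2695 / 0.5480 = 25124.5794 Pa = 25.1246 kPa

25.1246 kPa


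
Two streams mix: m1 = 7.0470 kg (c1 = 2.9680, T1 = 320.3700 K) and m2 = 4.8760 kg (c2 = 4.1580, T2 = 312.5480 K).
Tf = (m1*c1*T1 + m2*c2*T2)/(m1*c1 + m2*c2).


num = 13037.4231
den = 41.1899
Tf = 316.5199 K

316.5199 K


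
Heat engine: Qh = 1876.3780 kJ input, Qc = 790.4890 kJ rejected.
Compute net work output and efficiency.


W = 1876.3780 - 790.4890 = 1085.8890 kJ
eta = 1085.8890 / 1876.3780 = 0.5787 = 57.8715%

W = 1085.8890 kJ, eta = 57.8715%


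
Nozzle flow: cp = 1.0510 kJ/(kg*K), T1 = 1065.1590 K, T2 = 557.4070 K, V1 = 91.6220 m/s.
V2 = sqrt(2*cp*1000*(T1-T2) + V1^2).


dT = 507.7520 K
2*cp*1000*dT = 1067294.7040
V1^2 = 8394.5909
V2 = sqrt(1075689.2949) = 1037.1544 m/s

1037.1544 m/s


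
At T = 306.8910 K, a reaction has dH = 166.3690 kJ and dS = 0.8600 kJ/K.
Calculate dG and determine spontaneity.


T*dS = 306.8910 * 0.8600 = 263.9263 kJ
dG = 166.3690 - 263.9263 = -97.5573 kJ (spontaneous)

dG = -97.5573 kJ, spontaneous


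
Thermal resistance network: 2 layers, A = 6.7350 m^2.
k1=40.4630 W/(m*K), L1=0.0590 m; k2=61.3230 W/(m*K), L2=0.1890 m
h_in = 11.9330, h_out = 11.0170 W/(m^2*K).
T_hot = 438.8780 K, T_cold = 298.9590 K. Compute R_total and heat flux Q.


R_conv_in = 1/(11.9330*6.7350) = 0.0124
R_1 = 0.0590/(40.4630*6.7350) = 0.0002
R_2 = 0.1890/(61.3230*6.7350) = 0.0005
R_conv_out = 1/(11.0170*6.7350) = 0.0135
R_total = 0.0266 K/W
Q = 139.9190 / 0.0266 = 5261.3110 W

R_total = 0.0266 K/W, Q = 5261.3110 W


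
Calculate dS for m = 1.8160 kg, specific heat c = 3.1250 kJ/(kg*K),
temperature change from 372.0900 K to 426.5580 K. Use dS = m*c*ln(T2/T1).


T2/T1 = 1.1464
ln(T2/T1) = 0.1366
dS = 1.8160 * 3.1250 * 0.1366 = 0.7753 kJ/K

0.7753 kJ/K


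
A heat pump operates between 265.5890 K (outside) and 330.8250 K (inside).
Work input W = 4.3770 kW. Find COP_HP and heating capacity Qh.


COP = 330.8250 / 65.2360 = 5.0712
Qh = 5.0712 * 4.3770 = 22.1967 kW

COP = 5.0712, Qh = 22.1967 kW


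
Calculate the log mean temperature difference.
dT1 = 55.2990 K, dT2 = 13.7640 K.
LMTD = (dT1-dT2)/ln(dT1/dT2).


dT1/dT2 = 4.0177
ln(dT1/dT2) = 1.3907
LMTD = 41.5350 / 1.3907 = 29.8663 K

29.8663 K


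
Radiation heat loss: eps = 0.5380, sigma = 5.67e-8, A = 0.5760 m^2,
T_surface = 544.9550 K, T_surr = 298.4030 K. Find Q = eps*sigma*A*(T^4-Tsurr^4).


T^4 = 8.8195e+10
Tsurr^4 = 7.9289e+09
Q = 0.5380 * 5.67e-8 * 0.5760 * 8.0266e+10 = 1410.3226 W

1410.3226 W


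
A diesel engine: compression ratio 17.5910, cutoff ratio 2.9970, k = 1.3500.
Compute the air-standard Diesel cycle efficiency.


r^(k-1) = 2.7280
rc^k = 4.4008
eta = 0.5376 = 53.7607%

53.7607%


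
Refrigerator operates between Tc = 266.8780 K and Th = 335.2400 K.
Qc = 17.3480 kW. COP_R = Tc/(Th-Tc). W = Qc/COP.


COP = 266.8780 / 68.3620 = 3.9039
W = 17.3480 / 3.9039 = 4.4438 kW

COP = 3.9039, W = 4.4438 kW


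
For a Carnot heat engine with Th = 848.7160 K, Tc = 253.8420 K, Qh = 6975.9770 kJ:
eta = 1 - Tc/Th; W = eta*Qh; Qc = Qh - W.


eta = 1 - 253.8420/848.7160 = 0.7009
W = 0.7009 * 6975.9770 = 4889.5359 kJ
Qc = 6975.9770 - 4889.5359 = 2086.4411 kJ

eta = 70.0911%, W = 4889.5359 kJ, Qc = 2086.4411 kJ


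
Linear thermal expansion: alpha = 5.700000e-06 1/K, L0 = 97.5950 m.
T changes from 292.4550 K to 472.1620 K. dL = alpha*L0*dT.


dT = 179.7070 K
dL = 5.700000e-06 * 97.5950 * 179.7070 = 0.099969 m
L_final = 97.694969 m

dL = 0.099969 m


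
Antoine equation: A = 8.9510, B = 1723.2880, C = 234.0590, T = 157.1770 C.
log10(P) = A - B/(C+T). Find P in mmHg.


C+T = 391.2360
B/(C+T) = 4.4047
log10(P) = 8.9510 - 4.4047 = 4.5463
P = 10^4.5463 = 35178.1032 mmHg

35178.1032 mmHg


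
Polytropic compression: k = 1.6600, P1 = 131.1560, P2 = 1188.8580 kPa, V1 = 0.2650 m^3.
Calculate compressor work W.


(k-1)/k = 0.3976
(P2/P1)^exp = 2.4023
W = 2.5152 * 131.1560 * 0.2650 * (2.4023 - 1) = 122.5868 kJ

122.5868 kJ


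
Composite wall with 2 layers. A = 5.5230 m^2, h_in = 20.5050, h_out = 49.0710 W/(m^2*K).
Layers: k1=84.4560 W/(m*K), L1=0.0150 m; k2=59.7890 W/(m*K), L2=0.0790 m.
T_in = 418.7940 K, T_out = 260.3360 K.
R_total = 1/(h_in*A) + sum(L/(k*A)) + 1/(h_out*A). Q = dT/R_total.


R_conv_in = 1/(20.5050*5.5230) = 0.0088
R_1 = 0.0150/(84.4560*5.5230) = 3.2158e-05
R_2 = 0.0790/(59.7890*5.5230) = 0.0002
R_conv_out = 1/(49.0710*5.5230) = 0.0037
R_total = 0.0128 K/W
Q = 158.4580 / 0.0128 = 12387.9865 W

R_total = 0.0128 K/W, Q = 12387.9865 W


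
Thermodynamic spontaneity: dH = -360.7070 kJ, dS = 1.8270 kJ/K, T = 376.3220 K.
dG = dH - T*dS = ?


T*dS = 376.3220 * 1.8270 = 687.5403 kJ
dG = -360.7070 - 687.5403 = -1048.2473 kJ (spontaneous)

dG = -1048.2473 kJ, spontaneous


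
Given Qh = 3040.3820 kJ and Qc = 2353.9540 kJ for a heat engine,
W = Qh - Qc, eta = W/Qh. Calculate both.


W = 3040.3820 - 2353.9540 = 686.4280 kJ
eta = 686.4280 / 3040.3820 = 0.2258 = 22.5770%

W = 686.4280 kJ, eta = 22.5770%


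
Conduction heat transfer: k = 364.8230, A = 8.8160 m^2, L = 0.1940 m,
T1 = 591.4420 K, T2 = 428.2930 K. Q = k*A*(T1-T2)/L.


dT = 163.1490 K
Q = 364.8230 * 8.8160 * 163.1490 / 0.1940 = 2704808.2229 W

2704808.2229 W


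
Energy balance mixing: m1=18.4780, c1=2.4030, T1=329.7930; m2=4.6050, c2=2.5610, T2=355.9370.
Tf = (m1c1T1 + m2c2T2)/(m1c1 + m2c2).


num = 18841.3871
den = 56.1960
Tf = 335.2796 K

335.2796 K


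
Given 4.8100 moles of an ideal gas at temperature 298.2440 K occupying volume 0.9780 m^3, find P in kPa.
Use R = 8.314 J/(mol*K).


P = nRT/V = 4.8100 * 8.314 * 298.2440 / 0.9780
= 11926.8790 / 0.9780 = 12195.1728 Pa = 12.1952 kPa

12.1952 kPa


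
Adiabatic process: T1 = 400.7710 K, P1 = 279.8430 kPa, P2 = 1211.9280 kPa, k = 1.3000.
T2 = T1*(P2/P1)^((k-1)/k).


(k-1)/k = 0.2308
(P2/P1)^exp = 1.4025
T2 = 400.7710 * 1.4025 = 562.0763 K

562.0763 K


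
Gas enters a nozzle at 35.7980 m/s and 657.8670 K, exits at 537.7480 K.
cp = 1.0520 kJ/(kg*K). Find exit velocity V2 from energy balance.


dT = 120.1190 K
2*cp*1000*dT = 252730.3760
V1^2 = 1281.4968
V2 = sqrt(254011.8728) = 503.9959 m/s

503.9959 m/s


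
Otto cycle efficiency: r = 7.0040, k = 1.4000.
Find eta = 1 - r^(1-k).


r^(k-1) = 2.1784
eta = 1 - 1/2.1784 = 0.5409 = 54.0948%

54.0948%


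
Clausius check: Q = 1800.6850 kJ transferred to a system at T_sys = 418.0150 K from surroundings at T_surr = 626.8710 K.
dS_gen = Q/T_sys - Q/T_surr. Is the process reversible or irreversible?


dS_sys = 1800.6850/418.0150 = 4.3077 kJ/K
dS_surr = -1800.6850/626.8710 = -2.8725 kJ/K
dS_gen = 4.3077 - 2.8725 = 1.4352 kJ/K (irreversible)

dS_gen = 1.4352 kJ/K, irreversible


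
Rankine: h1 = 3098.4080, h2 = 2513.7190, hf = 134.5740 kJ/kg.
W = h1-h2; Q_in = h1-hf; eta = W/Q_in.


W = 584.6890 kJ/kg
Q_in = 2963.8340 kJ/kg
eta = 0.1973 = 19.7275%

eta = 19.7275%


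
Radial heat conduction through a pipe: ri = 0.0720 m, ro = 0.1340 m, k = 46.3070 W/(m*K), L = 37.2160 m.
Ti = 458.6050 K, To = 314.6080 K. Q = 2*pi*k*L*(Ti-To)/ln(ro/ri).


dT = 143.9970 K
ln(ro/ri) = 0.6212
Q = 2*pi*46.3070*37.2160*143.9970 / 0.6212 = 2510132.2603 W

2510132.2603 W


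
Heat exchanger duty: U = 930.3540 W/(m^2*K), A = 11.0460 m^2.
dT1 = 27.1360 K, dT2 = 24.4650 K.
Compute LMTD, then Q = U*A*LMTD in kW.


LMTD = 25.7774 K
Q = 930.3540 * 11.0460 * 25.7774 = 264906.7728 W = 264.9068 kW

264.9068 kW


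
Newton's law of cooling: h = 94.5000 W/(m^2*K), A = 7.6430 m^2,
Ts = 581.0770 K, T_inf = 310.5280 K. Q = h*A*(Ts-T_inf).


dT = 270.5490 K
Q = 94.5000 * 7.6430 * 270.5490 = 195407.6677 W

195407.6677 W


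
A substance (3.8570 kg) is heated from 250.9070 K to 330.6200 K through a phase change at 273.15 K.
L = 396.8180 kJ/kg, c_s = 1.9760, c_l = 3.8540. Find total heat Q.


Q1 (sensible, solid) = 3.8570 * 1.9760 * 22.2430 = 169.5235 kJ
Q2 (latent) = 3.8570 * 396.8180 = 1530.5270 kJ
Q3 (sensible, liquid) = 3.8570 * 3.8540 * 57.4700 = 854.2845 kJ
Q_total = 2554.3351 kJ

2554.3351 kJ


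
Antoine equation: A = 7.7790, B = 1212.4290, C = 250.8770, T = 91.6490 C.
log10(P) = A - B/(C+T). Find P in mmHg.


C+T = 342.5260
B/(C+T) = 3.5397
log10(P) = 7.7790 - 3.5397 = 4.2393
P = 10^4.2393 = 17351.2201 mmHg

17351.2201 mmHg


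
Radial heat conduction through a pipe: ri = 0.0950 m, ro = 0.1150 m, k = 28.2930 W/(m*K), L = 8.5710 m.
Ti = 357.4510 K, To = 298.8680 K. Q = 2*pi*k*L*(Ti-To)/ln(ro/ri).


dT = 58.5830 K
ln(ro/ri) = 0.1911
Q = 2*pi*28.2930*8.5710*58.5830 / 0.1911 = 467200.2052 W

467200.2052 W


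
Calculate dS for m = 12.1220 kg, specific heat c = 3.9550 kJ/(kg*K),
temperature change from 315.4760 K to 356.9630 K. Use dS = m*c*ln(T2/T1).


T2/T1 = 1.1315
ln(T2/T1) = 0.1235
dS = 12.1220 * 3.9550 * 0.1235 = 5.9233 kJ/K

5.9233 kJ/K


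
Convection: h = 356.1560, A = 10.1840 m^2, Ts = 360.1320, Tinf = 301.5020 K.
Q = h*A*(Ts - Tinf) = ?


dT = 58.6300 K
Q = 356.1560 * 10.1840 * 58.6300 = 212656.4452 W

212656.4452 W


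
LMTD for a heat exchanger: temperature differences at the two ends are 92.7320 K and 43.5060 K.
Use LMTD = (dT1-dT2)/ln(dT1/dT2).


dT1/dT2 = 2.1315
ln(dT1/dT2) = 0.7568
LMTD = 49.2260 / 0.7568 = 65.0437 K

65.0437 K


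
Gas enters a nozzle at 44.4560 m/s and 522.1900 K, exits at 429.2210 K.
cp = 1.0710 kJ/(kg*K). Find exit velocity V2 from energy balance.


dT = 92.9690 K
2*cp*1000*dT = 199139.5980
V1^2 = 1976.3359
V2 = sqrt(201115.9339) = 448.4595 m/s

448.4595 m/s


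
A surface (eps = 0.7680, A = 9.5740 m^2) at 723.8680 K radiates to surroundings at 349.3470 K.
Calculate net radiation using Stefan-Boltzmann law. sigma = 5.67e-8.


T^4 = 2.7456e+11
Tsurr^4 = 1.4895e+10
Q = 0.7680 * 5.67e-8 * 9.5740 * 2.5967e+11 = 108256.0288 W

108256.0288 W


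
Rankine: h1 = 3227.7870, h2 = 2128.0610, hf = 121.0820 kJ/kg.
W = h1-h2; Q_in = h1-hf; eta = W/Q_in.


W = 1099.7260 kJ/kg
Q_in = 3106.7050 kJ/kg
eta = 0.3540 = 35.3985%

eta = 35.3985%


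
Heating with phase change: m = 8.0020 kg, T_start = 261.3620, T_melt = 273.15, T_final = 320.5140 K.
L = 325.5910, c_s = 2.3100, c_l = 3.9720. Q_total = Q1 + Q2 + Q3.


Q1 (sensible, solid) = 8.0020 * 2.3100 * 11.7880 = 217.8967 kJ
Q2 (latent) = 8.0020 * 325.5910 = 2605.3792 kJ
Q3 (sensible, liquid) = 8.0020 * 3.9720 * 47.3640 = 1505.4147 kJ
Q_total = 4328.6906 kJ

4328.6906 kJ


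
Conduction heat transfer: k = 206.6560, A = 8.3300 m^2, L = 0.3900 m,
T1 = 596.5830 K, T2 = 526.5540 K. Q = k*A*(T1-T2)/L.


dT = 70.0290 K
Q = 206.6560 * 8.3300 * 70.0290 / 0.3900 = 309105.2192 W

309105.2192 W


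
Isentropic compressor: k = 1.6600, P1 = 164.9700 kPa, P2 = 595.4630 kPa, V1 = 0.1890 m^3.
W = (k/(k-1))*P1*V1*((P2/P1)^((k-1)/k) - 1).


(k-1)/k = 0.3976
(P2/P1)^exp = 1.6659
W = 2.5152 * 164.9700 * 0.1890 * (1.6659 - 1) = 52.2167 kJ

52.2167 kJ


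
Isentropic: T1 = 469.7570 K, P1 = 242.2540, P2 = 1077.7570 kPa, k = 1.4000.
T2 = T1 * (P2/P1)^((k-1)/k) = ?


(k-1)/k = 0.2857
(P2/P1)^exp = 1.5318
T2 = 469.7570 * 1.5318 = 719.5940 K

719.5940 K


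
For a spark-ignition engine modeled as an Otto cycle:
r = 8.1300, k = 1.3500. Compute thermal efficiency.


r^(k-1) = 2.0822
eta = 1 - 1/2.0822 = 0.5197 = 51.9749%

51.9749%


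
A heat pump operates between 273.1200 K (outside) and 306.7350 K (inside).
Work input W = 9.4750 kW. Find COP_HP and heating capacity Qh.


COP = 306.7350 / 33.6150 = 9.1249
Qh = 9.1249 * 9.4750 = 86.4588 kW

COP = 9.1249, Qh = 86.4588 kW


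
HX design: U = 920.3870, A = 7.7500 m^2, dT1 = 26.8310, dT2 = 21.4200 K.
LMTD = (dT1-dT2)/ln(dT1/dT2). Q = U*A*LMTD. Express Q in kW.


LMTD = 24.0240 K
Q = 920.3870 * 7.7500 * 24.0240 = 171363.3488 W = 171.3633 kW

171.3633 kW


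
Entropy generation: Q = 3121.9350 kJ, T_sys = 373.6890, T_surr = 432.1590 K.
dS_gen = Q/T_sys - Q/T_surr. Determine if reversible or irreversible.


dS_sys = 3121.9350/373.6890 = 8.3544 kJ/K
dS_surr = -3121.9350/432.1590 = -7.2240 kJ/K
dS_gen = 8.3544 - 7.2240 = 1.1303 kJ/K (irreversible)

dS_gen = 1.1303 kJ/K, irreversible


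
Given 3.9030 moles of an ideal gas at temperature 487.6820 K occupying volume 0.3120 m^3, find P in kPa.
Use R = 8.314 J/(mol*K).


P = nRT/V = 3.9030 * 8.314 * 487.6820 / 0.3120
= 15825.0575 / 0.3120 = 50721.3383 Pa = 50.7213 kPa

50.7213 kPa


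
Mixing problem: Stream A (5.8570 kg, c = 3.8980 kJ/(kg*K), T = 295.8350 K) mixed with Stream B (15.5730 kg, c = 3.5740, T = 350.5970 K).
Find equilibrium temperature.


num = 26267.5799
den = 78.4885
Tf = 334.6679 K

334.6679 K


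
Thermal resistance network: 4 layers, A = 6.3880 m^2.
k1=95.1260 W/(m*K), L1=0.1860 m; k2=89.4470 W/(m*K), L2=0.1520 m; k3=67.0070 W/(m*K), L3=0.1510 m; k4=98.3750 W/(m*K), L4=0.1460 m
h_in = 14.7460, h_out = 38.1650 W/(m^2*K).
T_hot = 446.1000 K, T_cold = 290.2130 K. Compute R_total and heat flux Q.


R_conv_in = 1/(14.7460*6.3880) = 0.0106
R_1 = 0.1860/(95.1260*6.3880) = 0.0003
R_2 = 0.1520/(89.4470*6.3880) = 0.0003
R_3 = 0.1510/(67.0070*6.3880) = 0.0004
R_4 = 0.1460/(98.3750*6.3880) = 0.0002
R_conv_out = 1/(38.1650*6.3880) = 0.0041
R_total = 0.0159 K/W
Q = 155.8870 / 0.0159 = 9819.6765 W

R_total = 0.0159 K/W, Q = 9819.6765 W


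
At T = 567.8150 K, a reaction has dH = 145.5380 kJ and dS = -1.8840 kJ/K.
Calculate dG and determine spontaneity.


T*dS = 567.8150 * -1.8840 = -1069.7635 kJ
dG = 145.5380 + 1069.7635 = 1215.3015 kJ (non-spontaneous)

dG = 1215.3015 kJ, non-spontaneous


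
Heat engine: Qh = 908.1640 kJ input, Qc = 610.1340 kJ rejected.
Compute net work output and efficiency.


W = 908.1640 - 610.1340 = 298.0300 kJ
eta = 298.0300 / 908.1640 = 0.3282 = 32.8168%

W = 298.0300 kJ, eta = 32.8168%


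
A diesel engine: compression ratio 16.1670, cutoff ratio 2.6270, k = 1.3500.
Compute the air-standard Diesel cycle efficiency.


r^(k-1) = 2.6486
rc^k = 3.6836
eta = 0.5387 = 53.8710%

53.8710%


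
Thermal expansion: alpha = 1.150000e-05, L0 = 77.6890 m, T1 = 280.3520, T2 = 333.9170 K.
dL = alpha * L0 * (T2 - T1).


dT = 53.5650 K
dL = 1.150000e-05 * 77.6890 * 53.5650 = 0.047856 m
L_final = 77.736856 m

dL = 0.047856 m


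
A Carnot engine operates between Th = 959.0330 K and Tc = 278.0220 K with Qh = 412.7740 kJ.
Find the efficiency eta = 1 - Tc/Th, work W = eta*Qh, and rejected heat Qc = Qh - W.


eta = 1 - 278.0220/959.0330 = 0.7101
W = 0.7101 * 412.7740 = 293.1115 kJ
Qc = 412.7740 - 293.1115 = 119.6625 kJ

eta = 71.0102%, W = 293.1115 kJ, Qc = 119.6625 kJ


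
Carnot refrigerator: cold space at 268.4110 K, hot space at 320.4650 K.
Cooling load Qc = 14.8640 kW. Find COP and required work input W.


COP = 268.4110 / 52.0540 = 5.1564
W = 14.8640 / 5.1564 = 2.8826 kW

COP = 5.1564, W = 2.8826 kW


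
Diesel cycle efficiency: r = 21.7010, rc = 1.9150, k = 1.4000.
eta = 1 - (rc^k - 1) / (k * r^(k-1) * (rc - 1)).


r^(k-1) = 3.4245
rc^k = 2.4833
eta = 0.6619 = 66.1857%

66.1857%


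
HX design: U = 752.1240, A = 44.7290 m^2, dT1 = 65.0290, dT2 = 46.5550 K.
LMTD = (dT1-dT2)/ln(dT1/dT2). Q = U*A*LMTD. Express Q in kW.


LMTD = 55.2785 K
Q = 752.1240 * 44.7290 * 55.2785 = 1859664.2389 W = 1859.6642 kW

1859.6642 kW


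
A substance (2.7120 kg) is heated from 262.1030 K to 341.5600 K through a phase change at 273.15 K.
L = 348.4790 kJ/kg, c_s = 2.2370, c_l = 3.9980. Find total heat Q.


Q1 (sensible, solid) = 2.7120 * 2.2370 * 11.0470 = 67.0193 kJ
Q2 (latent) = 2.7120 * 348.4790 = 945.0750 kJ
Q3 (sensible, liquid) = 2.7120 * 3.9980 * 68.4100 = 741.7406 kJ
Q_total = 1753.8350 kJ

1753.8350 kJ


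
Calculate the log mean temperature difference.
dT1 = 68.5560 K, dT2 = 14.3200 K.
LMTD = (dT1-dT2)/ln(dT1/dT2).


dT1/dT2 = 4.7874
ln(dT1/dT2) = 1.5660
LMTD = 54.2360 / 1.5660 = 34.6336 K

34.6336 K


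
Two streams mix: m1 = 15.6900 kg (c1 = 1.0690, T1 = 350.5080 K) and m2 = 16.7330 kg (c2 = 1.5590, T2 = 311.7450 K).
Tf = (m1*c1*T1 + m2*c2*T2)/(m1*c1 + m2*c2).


num = 14011.3469
den = 42.8594
Tf = 326.9145 K

326.9145 K


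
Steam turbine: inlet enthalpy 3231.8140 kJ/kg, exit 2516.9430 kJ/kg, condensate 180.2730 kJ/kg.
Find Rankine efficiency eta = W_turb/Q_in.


W = 714.8710 kJ/kg
Q_in = 3051.5410 kJ/kg
eta = 0.2343 = 23.4266%

eta = 23.4266%


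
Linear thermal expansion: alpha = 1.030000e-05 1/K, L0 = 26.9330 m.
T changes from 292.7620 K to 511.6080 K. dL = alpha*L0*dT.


dT = 218.8460 K
dL = 1.030000e-05 * 26.9330 * 218.8460 = 0.060710 m
L_final = 26.993710 m

dL = 0.060710 m


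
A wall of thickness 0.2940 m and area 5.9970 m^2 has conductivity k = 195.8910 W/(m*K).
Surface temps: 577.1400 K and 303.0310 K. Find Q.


dT = 274.1090 K
Q = 195.8910 * 5.9970 * 274.1090 / 0.2940 = 1095278.3342 W

1095278.3342 W


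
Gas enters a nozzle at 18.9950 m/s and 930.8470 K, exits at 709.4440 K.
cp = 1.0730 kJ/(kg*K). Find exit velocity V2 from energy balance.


dT = 221.4030 K
2*cp*1000*dT = 475130.8380
V1^2 = 360.8100
V2 = sqrt(475491.6480) = 689.5590 m/s

689.5590 m/s


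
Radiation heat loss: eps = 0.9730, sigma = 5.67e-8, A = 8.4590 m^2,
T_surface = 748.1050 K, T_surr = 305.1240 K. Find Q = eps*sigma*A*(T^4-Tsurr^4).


T^4 = 3.1322e+11
Tsurr^4 = 8.6677e+09
Q = 0.9730 * 5.67e-8 * 8.4590 * 3.0455e+11 = 142127.3071 W

142127.3071 W


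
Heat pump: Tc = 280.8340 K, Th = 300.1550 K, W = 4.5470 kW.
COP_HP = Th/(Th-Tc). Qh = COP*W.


COP = 300.1550 / 19.3210 = 15.5352
Qh = 15.5352 * 4.5470 = 70.6384 kW

COP = 15.5352, Qh = 70.6384 kW
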